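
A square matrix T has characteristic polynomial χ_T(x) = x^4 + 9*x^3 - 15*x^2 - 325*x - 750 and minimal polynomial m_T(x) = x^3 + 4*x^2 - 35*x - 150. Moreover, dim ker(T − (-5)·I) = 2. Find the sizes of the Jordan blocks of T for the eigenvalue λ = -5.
Block sizes for λ = -5: [2, 1]

Step 1 — from the characteristic polynomial, algebraic multiplicity of λ = -5 is 3. From dim ker(T − (-5)·I) = 2, there are exactly 2 Jordan blocks for λ = -5.
Step 2 — from the minimal polynomial, the factor (x + 5)^2 tells us the largest block for λ = -5 has size 2.
Step 3 — with total size 3, 2 blocks, and largest block 2, the block sizes (in nonincreasing order) are [2, 1].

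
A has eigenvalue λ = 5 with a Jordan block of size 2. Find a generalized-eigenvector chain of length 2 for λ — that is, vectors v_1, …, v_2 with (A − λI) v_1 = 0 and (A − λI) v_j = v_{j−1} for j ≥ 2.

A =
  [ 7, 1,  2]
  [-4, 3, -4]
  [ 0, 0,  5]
A Jordan chain for λ = 5 of length 2:
v_1 = (2, -4, 0)ᵀ
v_2 = (1, 0, 0)ᵀ

Let N = A − (5)·I. We want v_2 with N^2 v_2 = 0 but N^1 v_2 ≠ 0; then v_{j-1} := N · v_j for j = 2, …, 2.

Pick v_2 = (1, 0, 0)ᵀ.
Then v_1 = N · v_2 = (2, -4, 0)ᵀ.

Sanity check: (A − (5)·I) v_1 = (0, 0, 0)ᵀ = 0. ✓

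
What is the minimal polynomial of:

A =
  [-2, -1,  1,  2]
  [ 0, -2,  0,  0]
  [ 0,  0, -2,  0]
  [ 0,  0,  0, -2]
x^2 + 4*x + 4

The characteristic polynomial is χ_A(x) = (x + 2)^4, so the eigenvalues are known. The minimal polynomial is
  m_A(x) = Π_λ (x − λ)^{k_λ}
where k_λ is the size of the *largest* Jordan block for λ (equivalently, the smallest k with (A − λI)^k v = 0 for every generalised eigenvector v of λ).

  λ = -2: largest Jordan block has size 2, contributing (x + 2)^2

So m_A(x) = (x + 2)^2 = x^2 + 4*x + 4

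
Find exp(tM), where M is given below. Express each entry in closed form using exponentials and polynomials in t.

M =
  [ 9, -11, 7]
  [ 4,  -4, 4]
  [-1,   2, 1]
e^{tM} =
  [-t^2*exp(2*t) + 7*t*exp(2*t) + exp(2*t), 3*t^2*exp(2*t)/2 - 11*t*exp(2*t), -t^2*exp(2*t) + 7*t*exp(2*t)]
  [4*t*exp(2*t), -6*t*exp(2*t) + exp(2*t), 4*t*exp(2*t)]
  [t^2*exp(2*t) - t*exp(2*t), -3*t^2*exp(2*t)/2 + 2*t*exp(2*t), t^2*exp(2*t) - t*exp(2*t) + exp(2*t)]

Strategy: write M = P · J · P⁻¹ where J is a Jordan canonical form, so e^{tM} = P · e^{tJ} · P⁻¹, and e^{tJ} can be computed block-by-block.

M has Jordan form
J =
  [2, 1, 0]
  [0, 2, 1]
  [0, 0, 2]
(up to reordering of blocks).

Per-block formulas:
  For a 3×3 Jordan block J_3(2): exp(t · J_3(2)) = e^(2t)·(I + t·N + (t^2/2)·N^2), where N is the 3×3 nilpotent shift.

After assembling e^{tJ} and conjugating by P, we get:

e^{tM} =
  [-t^2*exp(2*t) + 7*t*exp(2*t) + exp(2*t), 3*t^2*exp(2*t)/2 - 11*t*exp(2*t), -t^2*exp(2*t) + 7*t*exp(2*t)]
  [4*t*exp(2*t), -6*t*exp(2*t) + exp(2*t), 4*t*exp(2*t)]
  [t^2*exp(2*t) - t*exp(2*t), -3*t^2*exp(2*t)/2 + 2*t*exp(2*t), t^2*exp(2*t) - t*exp(2*t) + exp(2*t)]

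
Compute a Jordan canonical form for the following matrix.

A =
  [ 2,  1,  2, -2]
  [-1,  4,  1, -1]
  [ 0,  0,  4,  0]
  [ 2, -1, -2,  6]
J_3(4) ⊕ J_1(4)

The characteristic polynomial is
  det(x·I − A) = x^4 - 16*x^3 + 96*x^2 - 256*x + 256 = (x - 4)^4

Eigenvalues and multiplicities (the geometric multiplicity of λ is n − rank(A − λI), which equals the number of Jordan blocks for λ):
  λ = 4: algebraic multiplicity = 4, geometric multiplicity = 2

Determining the block sizes for each eigenvalue:
  λ = 4: with am = 4 and gm = 2, the partition is not yet determined (e.g. several partitions of 4 into 2 parts exist). Let N = A − (4)·I. Computing rank(N^1) = 2, rank(N^2) = 1, rank(N^3) = 0; the number of blocks of size ≥ j is rank(N^{j−1}) − rank(N^j), giving [2, 1, 1]. So we have 1 block(s) of size 3, 1 block(s) of size 1 → block sizes [3, 1]

Assembling the blocks gives a Jordan form
J =
  [4, 1, 0, 0]
  [0, 4, 1, 0]
  [0, 0, 4, 0]
  [0, 0, 0, 4]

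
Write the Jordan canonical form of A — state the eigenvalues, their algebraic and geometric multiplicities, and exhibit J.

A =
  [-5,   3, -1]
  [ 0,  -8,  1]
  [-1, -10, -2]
J_3(-5)

The characteristic polynomial is
  det(x·I − A) = x^3 + 15*x^2 + 75*x + 125 = (x + 5)^3

Eigenvalues and multiplicities (the geometric multiplicity of λ is n − rank(A − λI), which equals the number of Jordan blocks for λ):
  λ = -5: algebraic multiplicity = 3, geometric multiplicity = 1

Determining the block sizes for each eigenvalue:
  λ = -5: one block (gm = 1), so the single block has size am = 3 → block sizes [3]

Assembling the blocks gives a Jordan form
J =
  [-5,  1,  0]
  [ 0, -5,  1]
  [ 0,  0, -5]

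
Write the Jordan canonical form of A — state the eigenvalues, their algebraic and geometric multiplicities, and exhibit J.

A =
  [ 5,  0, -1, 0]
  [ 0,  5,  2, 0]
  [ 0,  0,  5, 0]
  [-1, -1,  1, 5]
J_3(5) ⊕ J_1(5)

The characteristic polynomial is
  det(x·I − A) = x^4 - 20*x^3 + 150*x^2 - 500*x + 625 = (x - 5)^4

Eigenvalues and multiplicities (the geometric multiplicity of λ is n − rank(A − λI), which equals the number of Jordan blocks for λ):
  λ = 5: algebraic multiplicity = 4, geometric multiplicity = 2

Determining the block sizes for each eigenvalue:
  λ = 5: with am = 4 and gm = 2, the partition is not yet determined (e.g. several partitions of 4 into 2 parts exist). Let N = A − (5)·I. Computing rank(N^1) = 2, rank(N^2) = 1, rank(N^3) = 0; the number of blocks of size ≥ j is rank(N^{j−1}) − rank(N^j), giving [2, 1, 1]. So we have 1 block(s) of size 3, 1 block(s) of size 1 → block sizes [3, 1]

Assembling the blocks gives a Jordan form
J =
  [5, 1, 0, 0]
  [0, 5, 1, 0]
  [0, 0, 5, 0]
  [0, 0, 0, 5]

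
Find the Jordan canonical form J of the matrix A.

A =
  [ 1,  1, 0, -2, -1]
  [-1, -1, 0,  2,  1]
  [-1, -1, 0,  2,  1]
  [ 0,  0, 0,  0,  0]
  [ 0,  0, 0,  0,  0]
J_2(0) ⊕ J_1(0) ⊕ J_1(0) ⊕ J_1(0)

The characteristic polynomial is
  det(x·I − A) = x^5

Eigenvalues and multiplicities (the geometric multiplicity of λ is n − rank(A − λI), which equals the number of Jordan blocks for λ):
  λ = 0: algebraic multiplicity = 5, geometric multiplicity = 4

Determining the block sizes for each eigenvalue:
  λ = 0: 4 blocks summing to 5 forces exactly one block of size 2 and the rest size 1 → block sizes [2, 1, 1, 1]

Assembling the blocks gives a Jordan form
J =
  [0, 1, 0, 0, 0]
  [0, 0, 0, 0, 0]
  [0, 0, 0, 0, 0]
  [0, 0, 0, 0, 0]
  [0, 0, 0, 0, 0]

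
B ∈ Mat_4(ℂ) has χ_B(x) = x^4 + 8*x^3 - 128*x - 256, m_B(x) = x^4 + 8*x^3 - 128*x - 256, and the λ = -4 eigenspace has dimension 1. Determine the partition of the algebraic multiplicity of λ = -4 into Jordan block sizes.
Block sizes for λ = -4: [3]

Step 1 — from the characteristic polynomial, algebraic multiplicity of λ = -4 is 3. From dim ker(B − (-4)·I) = 1, there are exactly 1 Jordan blocks for λ = -4.
Step 2 — from the minimal polynomial, the factor (x + 4)^3 tells us the largest block for λ = -4 has size 3.
Step 3 — with total size 3, 1 blocks, and largest block 3, the block sizes (in nonincreasing order) are [3].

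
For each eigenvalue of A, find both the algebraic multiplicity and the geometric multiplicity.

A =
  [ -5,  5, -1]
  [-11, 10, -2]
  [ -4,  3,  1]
λ = 2: alg = 3, geom = 1

Step 1 — factor the characteristic polynomial to read off the algebraic multiplicities:
  χ_A(x) = (x - 2)^3

Step 2 — compute geometric multiplicities via the rank-nullity identity g(λ) = n − rank(A − λI):
  rank(A − (2)·I) = 2, so dim ker(A − (2)·I) = n − 2 = 1

Summary:
  λ = 2: algebraic multiplicity = 3, geometric multiplicity = 1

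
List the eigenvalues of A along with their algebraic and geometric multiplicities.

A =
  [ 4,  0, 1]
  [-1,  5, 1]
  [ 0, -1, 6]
λ = 5: alg = 3, geom = 1

Step 1 — factor the characteristic polynomial to read off the algebraic multiplicities:
  χ_A(x) = (x - 5)^3

Step 2 — compute geometric multiplicities via the rank-nullity identity g(λ) = n − rank(A − λI):
  rank(A − (5)·I) = 2, so dim ker(A − (5)·I) = n − 2 = 1

Summary:
  λ = 5: algebraic multiplicity = 3, geometric multiplicity = 1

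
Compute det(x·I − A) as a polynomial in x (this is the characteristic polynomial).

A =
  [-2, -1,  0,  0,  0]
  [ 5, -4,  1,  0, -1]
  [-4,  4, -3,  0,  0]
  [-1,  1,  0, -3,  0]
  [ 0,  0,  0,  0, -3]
x^5 + 15*x^4 + 90*x^3 + 270*x^2 + 405*x + 243

Expanding det(x·I − A) (e.g. by cofactor expansion or by noting that A is similar to its Jordan form J, which has the same characteristic polynomial as A) gives
  χ_A(x) = x^5 + 15*x^4 + 90*x^3 + 270*x^2 + 405*x + 243
which factors as (x + 3)^5. The eigenvalues (with algebraic multiplicities) are λ = -3 with multiplicity 5.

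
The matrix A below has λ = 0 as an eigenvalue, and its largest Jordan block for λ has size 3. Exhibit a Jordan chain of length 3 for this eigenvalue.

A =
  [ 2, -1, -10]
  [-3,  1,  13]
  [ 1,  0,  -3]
A Jordan chain for λ = 0 of length 3:
v_1 = (-3, 4, -1)ᵀ
v_2 = (2, -3, 1)ᵀ
v_3 = (1, 0, 0)ᵀ

Let N = A − (0)·I. We want v_3 with N^3 v_3 = 0 but N^2 v_3 ≠ 0; then v_{j-1} := N · v_j for j = 3, …, 2.

Pick v_3 = (1, 0, 0)ᵀ.
Then v_2 = N · v_3 = (2, -3, 1)ᵀ.
Then v_1 = N · v_2 = (-3, 4, -1)ᵀ.

Sanity check: (A − (0)·I) v_1 = (0, 0, 0)ᵀ = 0. ✓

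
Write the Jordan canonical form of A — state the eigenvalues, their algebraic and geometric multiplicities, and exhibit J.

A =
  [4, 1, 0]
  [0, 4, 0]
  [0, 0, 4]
J_2(4) ⊕ J_1(4)

The characteristic polynomial is
  det(x·I − A) = x^3 - 12*x^2 + 48*x - 64 = (x - 4)^3

Eigenvalues and multiplicities (the geometric multiplicity of λ is n − rank(A − λI), which equals the number of Jordan blocks for λ):
  λ = 4: algebraic multiplicity = 3, geometric multiplicity = 2

Determining the block sizes for each eigenvalue:
  λ = 4: 2 blocks summing to 3 forces exactly one block of size 2 and the rest size 1 → block sizes [2, 1]

Assembling the blocks gives a Jordan form
J =
  [4, 1, 0]
  [0, 4, 0]
  [0, 0, 4]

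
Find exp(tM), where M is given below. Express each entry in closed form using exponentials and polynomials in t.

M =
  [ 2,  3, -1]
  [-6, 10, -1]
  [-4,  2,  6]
e^{tM} =
  [t^2*exp(6*t) - 4*t*exp(6*t) + exp(6*t), -t^2*exp(6*t) + 3*t*exp(6*t), t^2*exp(6*t)/2 - t*exp(6*t)]
  [2*t^2*exp(6*t) - 6*t*exp(6*t), -2*t^2*exp(6*t) + 4*t*exp(6*t) + exp(6*t), t^2*exp(6*t) - t*exp(6*t)]
  [2*t^2*exp(6*t) - 4*t*exp(6*t), -2*t^2*exp(6*t) + 2*t*exp(6*t), t^2*exp(6*t) + exp(6*t)]

Strategy: write M = P · J · P⁻¹ where J is a Jordan canonical form, so e^{tM} = P · e^{tJ} · P⁻¹, and e^{tJ} can be computed block-by-block.

M has Jordan form
J =
  [6, 1, 0]
  [0, 6, 1]
  [0, 0, 6]
(up to reordering of blocks).

Per-block formulas:
  For a 3×3 Jordan block J_3(6): exp(t · J_3(6)) = e^(6t)·(I + t·N + (t^2/2)·N^2), where N is the 3×3 nilpotent shift.

After assembling e^{tJ} and conjugating by P, we get:

e^{tM} =
  [t^2*exp(6*t) - 4*t*exp(6*t) + exp(6*t), -t^2*exp(6*t) + 3*t*exp(6*t), t^2*exp(6*t)/2 - t*exp(6*t)]
  [2*t^2*exp(6*t) - 6*t*exp(6*t), -2*t^2*exp(6*t) + 4*t*exp(6*t) + exp(6*t), t^2*exp(6*t) - t*exp(6*t)]
  [2*t^2*exp(6*t) - 4*t*exp(6*t), -2*t^2*exp(6*t) + 2*t*exp(6*t), t^2*exp(6*t) + exp(6*t)]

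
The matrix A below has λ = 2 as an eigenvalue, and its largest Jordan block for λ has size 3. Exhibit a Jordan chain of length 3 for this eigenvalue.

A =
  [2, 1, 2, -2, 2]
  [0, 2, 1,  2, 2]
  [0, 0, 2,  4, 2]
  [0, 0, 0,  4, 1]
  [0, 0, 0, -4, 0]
A Jordan chain for λ = 2 of length 3:
v_1 = (1, 0, 0, 0, 0)ᵀ
v_2 = (2, 1, 0, 0, 0)ᵀ
v_3 = (0, 0, 1, 0, 0)ᵀ

Let N = A − (2)·I. We want v_3 with N^3 v_3 = 0 but N^2 v_3 ≠ 0; then v_{j-1} := N · v_j for j = 3, …, 2.

Pick v_3 = (0, 0, 1, 0, 0)ᵀ.
Then v_2 = N · v_3 = (2, 1, 0, 0, 0)ᵀ.
Then v_1 = N · v_2 = (1, 0, 0, 0, 0)ᵀ.

Sanity check: (A − (2)·I) v_1 = (0, 0, 0, 0, 0)ᵀ = 0. ✓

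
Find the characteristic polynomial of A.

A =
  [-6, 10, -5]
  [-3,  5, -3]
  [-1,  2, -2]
x^3 + 3*x^2 + 3*x + 1

Expanding det(x·I − A) (e.g. by cofactor expansion or by noting that A is similar to its Jordan form J, which has the same characteristic polynomial as A) gives
  χ_A(x) = x^3 + 3*x^2 + 3*x + 1
which factors as (x + 1)^3. The eigenvalues (with algebraic multiplicities) are λ = -1 with multiplicity 3.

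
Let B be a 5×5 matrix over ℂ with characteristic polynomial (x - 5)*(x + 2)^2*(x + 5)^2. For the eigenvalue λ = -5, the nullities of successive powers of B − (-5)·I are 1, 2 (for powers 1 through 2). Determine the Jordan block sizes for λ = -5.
Block sizes for λ = -5: [2]

From the dimensions of kernels of powers, the number of Jordan blocks of size at least j is d_j − d_{j−1} where d_j = dim ker(N^j) (with d_0 = 0). Computing the differences gives [1, 1].
The number of blocks of size exactly k is (#blocks of size ≥ k) − (#blocks of size ≥ k + 1), so the partition is: 1 block(s) of size 2.
In nonincreasing order the block sizes are [2].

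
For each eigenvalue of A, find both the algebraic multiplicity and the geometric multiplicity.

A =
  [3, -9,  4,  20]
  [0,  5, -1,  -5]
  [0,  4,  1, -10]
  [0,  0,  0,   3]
λ = 3: alg = 4, geom = 2

Step 1 — factor the characteristic polynomial to read off the algebraic multiplicities:
  χ_A(x) = (x - 3)^4

Step 2 — compute geometric multiplicities via the rank-nullity identity g(λ) = n − rank(A − λI):
  rank(A − (3)·I) = 2, so dim ker(A − (3)·I) = n − 2 = 2

Summary:
  λ = 3: algebraic multiplicity = 4, geometric multiplicity = 2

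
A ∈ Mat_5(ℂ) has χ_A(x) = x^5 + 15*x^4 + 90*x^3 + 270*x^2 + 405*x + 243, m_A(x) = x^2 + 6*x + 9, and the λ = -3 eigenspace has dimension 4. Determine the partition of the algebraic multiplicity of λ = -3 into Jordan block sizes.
Block sizes for λ = -3: [2, 1, 1, 1]

Step 1 — from the characteristic polynomial, algebraic multiplicity of λ = -3 is 5. From dim ker(A − (-3)·I) = 4, there are exactly 4 Jordan blocks for λ = -3.
Step 2 — from the minimal polynomial, the factor (x + 3)^2 tells us the largest block for λ = -3 has size 2.
Step 3 — with total size 5, 4 blocks, and largest block 2, the block sizes (in nonincreasing order) are [2, 1, 1, 1].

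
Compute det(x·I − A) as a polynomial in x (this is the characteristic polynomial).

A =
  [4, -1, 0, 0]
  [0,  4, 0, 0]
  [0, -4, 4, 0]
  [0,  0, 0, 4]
x^4 - 16*x^3 + 96*x^2 - 256*x + 256

Expanding det(x·I − A) (e.g. by cofactor expansion or by noting that A is similar to its Jordan form J, which has the same characteristic polynomial as A) gives
  χ_A(x) = x^4 - 16*x^3 + 96*x^2 - 256*x + 256
which factors as (x - 4)^4. The eigenvalues (with algebraic multiplicities) are λ = 4 with multiplicity 4.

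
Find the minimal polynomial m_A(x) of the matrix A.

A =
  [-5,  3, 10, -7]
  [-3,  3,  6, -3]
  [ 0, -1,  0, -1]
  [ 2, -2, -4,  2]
x^3

The characteristic polynomial is χ_A(x) = x^4, so the eigenvalues are known. The minimal polynomial is
  m_A(x) = Π_λ (x − λ)^{k_λ}
where k_λ is the size of the *largest* Jordan block for λ (equivalently, the smallest k with (A − λI)^k v = 0 for every generalised eigenvector v of λ).

  λ = 0: largest Jordan block has size 3, contributing (x − 0)^3

So m_A(x) = x^3 = x^3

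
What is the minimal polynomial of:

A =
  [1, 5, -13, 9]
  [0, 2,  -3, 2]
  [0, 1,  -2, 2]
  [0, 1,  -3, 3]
x^3 - 3*x^2 + 3*x - 1

The characteristic polynomial is χ_A(x) = (x - 1)^4, so the eigenvalues are known. The minimal polynomial is
  m_A(x) = Π_λ (x − λ)^{k_λ}
where k_λ is the size of the *largest* Jordan block for λ (equivalently, the smallest k with (A − λI)^k v = 0 for every generalised eigenvector v of λ).

  λ = 1: largest Jordan block has size 3, contributing (x − 1)^3

So m_A(x) = (x - 1)^3 = x^3 - 3*x^2 + 3*x - 1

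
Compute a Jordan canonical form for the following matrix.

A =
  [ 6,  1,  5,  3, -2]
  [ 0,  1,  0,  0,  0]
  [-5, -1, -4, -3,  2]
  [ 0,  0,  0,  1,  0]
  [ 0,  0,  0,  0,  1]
J_2(1) ⊕ J_1(1) ⊕ J_1(1) ⊕ J_1(1)

The characteristic polynomial is
  det(x·I − A) = x^5 - 5*x^4 + 10*x^3 - 10*x^2 + 5*x - 1 = (x - 1)^5

Eigenvalues and multiplicities (the geometric multiplicity of λ is n − rank(A − λI), which equals the number of Jordan blocks for λ):
  λ = 1: algebraic multiplicity = 5, geometric multiplicity = 4

Determining the block sizes for each eigenvalue:
  λ = 1: 4 blocks summing to 5 forces exactly one block of size 2 and the rest size 1 → block sizes [2, 1, 1, 1]

Assembling the blocks gives a Jordan form
J =
  [1, 1, 0, 0, 0]
  [0, 1, 0, 0, 0]
  [0, 0, 1, 0, 0]
  [0, 0, 0, 1, 0]
  [0, 0, 0, 0, 1]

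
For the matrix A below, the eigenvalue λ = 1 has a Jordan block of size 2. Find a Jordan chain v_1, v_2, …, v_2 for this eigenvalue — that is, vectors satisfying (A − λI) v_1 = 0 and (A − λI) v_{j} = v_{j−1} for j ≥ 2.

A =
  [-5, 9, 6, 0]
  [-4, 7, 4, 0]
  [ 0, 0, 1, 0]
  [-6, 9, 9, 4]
A Jordan chain for λ = 1 of length 2:
v_1 = (-6, -4, 0, 0)ᵀ
v_2 = (3, 0, 2, 0)ᵀ

Let N = A − (1)·I. We want v_2 with N^2 v_2 = 0 but N^1 v_2 ≠ 0; then v_{j-1} := N · v_j for j = 2, …, 2.

Pick v_2 = (3, 0, 2, 0)ᵀ.
Then v_1 = N · v_2 = (-6, -4, 0, 0)ᵀ.

Sanity check: (A − (1)·I) v_1 = (0, 0, 0, 0)ᵀ = 0. ✓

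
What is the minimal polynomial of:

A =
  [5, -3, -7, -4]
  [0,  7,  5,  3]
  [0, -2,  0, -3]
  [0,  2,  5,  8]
x^2 - 10*x + 25

The characteristic polynomial is χ_A(x) = (x - 5)^4, so the eigenvalues are known. The minimal polynomial is
  m_A(x) = Π_λ (x − λ)^{k_λ}
where k_λ is the size of the *largest* Jordan block for λ (equivalently, the smallest k with (A − λI)^k v = 0 for every generalised eigenvector v of λ).

  λ = 5: largest Jordan block has size 2, contributing (x − 5)^2

So m_A(x) = (x - 5)^2 = x^2 - 10*x + 25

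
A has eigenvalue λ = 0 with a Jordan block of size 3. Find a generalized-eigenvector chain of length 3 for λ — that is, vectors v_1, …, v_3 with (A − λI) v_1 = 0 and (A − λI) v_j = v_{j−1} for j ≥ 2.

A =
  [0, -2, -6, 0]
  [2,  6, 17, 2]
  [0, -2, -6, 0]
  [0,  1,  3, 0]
A Jordan chain for λ = 0 of length 3:
v_1 = (-4, 12, -4, 2)ᵀ
v_2 = (0, 2, 0, 0)ᵀ
v_3 = (1, 0, 0, 0)ᵀ

Let N = A − (0)·I. We want v_3 with N^3 v_3 = 0 but N^2 v_3 ≠ 0; then v_{j-1} := N · v_j for j = 3, …, 2.

Pick v_3 = (1, 0, 0, 0)ᵀ.
Then v_2 = N · v_3 = (0, 2, 0, 0)ᵀ.
Then v_1 = N · v_2 = (-4, 12, -4, 2)ᵀ.

Sanity check: (A − (0)·I) v_1 = (0, 0, 0, 0)ᵀ = 0. ✓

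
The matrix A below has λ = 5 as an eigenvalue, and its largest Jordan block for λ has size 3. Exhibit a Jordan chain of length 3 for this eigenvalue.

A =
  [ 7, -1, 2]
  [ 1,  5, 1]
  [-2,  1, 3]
A Jordan chain for λ = 5 of length 3:
v_1 = (-1, 0, 1)ᵀ
v_2 = (2, 1, -2)ᵀ
v_3 = (1, 0, 0)ᵀ

Let N = A − (5)·I. We want v_3 with N^3 v_3 = 0 but N^2 v_3 ≠ 0; then v_{j-1} := N · v_j for j = 3, …, 2.

Pick v_3 = (1, 0, 0)ᵀ.
Then v_2 = N · v_3 = (2, 1, -2)ᵀ.
Then v_1 = N · v_2 = (-1, 0, 1)ᵀ.

Sanity check: (A − (5)·I) v_1 = (0, 0, 0)ᵀ = 0. ✓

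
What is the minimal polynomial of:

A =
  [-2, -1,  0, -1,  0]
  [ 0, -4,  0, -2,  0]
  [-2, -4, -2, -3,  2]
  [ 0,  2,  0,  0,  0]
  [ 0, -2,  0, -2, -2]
x^2 + 4*x + 4

The characteristic polynomial is χ_A(x) = (x + 2)^5, so the eigenvalues are known. The minimal polynomial is
  m_A(x) = Π_λ (x − λ)^{k_λ}
where k_λ is the size of the *largest* Jordan block for λ (equivalently, the smallest k with (A − λI)^k v = 0 for every generalised eigenvector v of λ).

  λ = -2: largest Jordan block has size 2, contributing (x + 2)^2

So m_A(x) = (x + 2)^2 = x^2 + 4*x + 4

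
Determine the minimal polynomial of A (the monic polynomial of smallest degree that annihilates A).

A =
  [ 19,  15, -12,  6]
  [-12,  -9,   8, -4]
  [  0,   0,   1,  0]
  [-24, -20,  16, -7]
x^2 - 2*x + 1

The characteristic polynomial is χ_A(x) = (x - 1)^4, so the eigenvalues are known. The minimal polynomial is
  m_A(x) = Π_λ (x − λ)^{k_λ}
where k_λ is the size of the *largest* Jordan block for λ (equivalently, the smallest k with (A − λI)^k v = 0 for every generalised eigenvector v of λ).

  λ = 1: largest Jordan block has size 2, contributing (x − 1)^2

So m_A(x) = (x - 1)^2 = x^2 - 2*x + 1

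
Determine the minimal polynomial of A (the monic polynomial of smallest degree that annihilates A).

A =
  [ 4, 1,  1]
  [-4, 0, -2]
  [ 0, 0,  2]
x^2 - 4*x + 4

The characteristic polynomial is χ_A(x) = (x - 2)^3, so the eigenvalues are known. The minimal polynomial is
  m_A(x) = Π_λ (x − λ)^{k_λ}
where k_λ is the size of the *largest* Jordan block for λ (equivalently, the smallest k with (A − λI)^k v = 0 for every generalised eigenvector v of λ).

  λ = 2: largest Jordan block has size 2, contributing (x − 2)^2

So m_A(x) = (x - 2)^2 = x^2 - 4*x + 4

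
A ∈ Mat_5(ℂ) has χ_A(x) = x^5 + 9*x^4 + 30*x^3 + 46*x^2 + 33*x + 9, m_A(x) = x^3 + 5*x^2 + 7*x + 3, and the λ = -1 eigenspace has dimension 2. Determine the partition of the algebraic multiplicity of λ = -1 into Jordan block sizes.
Block sizes for λ = -1: [2, 1]

Step 1 — from the characteristic polynomial, algebraic multiplicity of λ = -1 is 3. From dim ker(A − (-1)·I) = 2, there are exactly 2 Jordan blocks for λ = -1.
Step 2 — from the minimal polynomial, the factor (x + 1)^2 tells us the largest block for λ = -1 has size 2.
Step 3 — with total size 3, 2 blocks, and largest block 2, the block sizes (in nonincreasing order) are [2, 1].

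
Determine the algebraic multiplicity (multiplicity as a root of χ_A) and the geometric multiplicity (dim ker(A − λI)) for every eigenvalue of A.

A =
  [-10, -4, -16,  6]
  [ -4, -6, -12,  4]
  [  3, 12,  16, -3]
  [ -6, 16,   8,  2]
λ = -4: alg = 1, geom = 1; λ = -2: alg = 1, geom = 1; λ = 4: alg = 2, geom = 1

Step 1 — factor the characteristic polynomial to read off the algebraic multiplicities:
  χ_A(x) = (x - 4)^2*(x + 2)*(x + 4)

Step 2 — compute geometric multiplicities via the rank-nullity identity g(λ) = n − rank(A − λI):
  rank(A − (-4)·I) = 3, so dim ker(A − (-4)·I) = n − 3 = 1
  rank(A − (-2)·I) = 3, so dim ker(A − (-2)·I) = n − 3 = 1
  rank(A − (4)·I) = 3, so dim ker(A − (4)·I) = n − 3 = 1

Summary:
  λ = -4: algebraic multiplicity = 1, geometric multiplicity = 1
  λ = -2: algebraic multiplicity = 1, geometric multiplicity = 1
  λ = 4: algebraic multiplicity = 2, geometric multiplicity = 1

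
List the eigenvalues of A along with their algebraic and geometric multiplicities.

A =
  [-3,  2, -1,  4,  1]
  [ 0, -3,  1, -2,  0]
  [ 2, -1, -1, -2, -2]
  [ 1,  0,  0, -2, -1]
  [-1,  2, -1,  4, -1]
λ = -2: alg = 5, geom = 2

Step 1 — factor the characteristic polynomial to read off the algebraic multiplicities:
  χ_A(x) = (x + 2)^5

Step 2 — compute geometric multiplicities via the rank-nullity identity g(λ) = n − rank(A − λI):
  rank(A − (-2)·I) = 3, so dim ker(A − (-2)·I) = n − 3 = 2

Summary:
  λ = -2: algebraic multiplicity = 5, geometric multiplicity = 2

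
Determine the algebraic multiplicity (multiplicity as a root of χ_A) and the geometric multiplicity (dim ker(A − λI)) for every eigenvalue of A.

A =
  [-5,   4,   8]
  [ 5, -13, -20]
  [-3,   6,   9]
λ = -3: alg = 3, geom = 2

Step 1 — factor the characteristic polynomial to read off the algebraic multiplicities:
  χ_A(x) = (x + 3)^3

Step 2 — compute geometric multiplicities via the rank-nullity identity g(λ) = n − rank(A − λI):
  rank(A − (-3)·I) = 1, so dim ker(A − (-3)·I) = n − 1 = 2

Summary:
  λ = -3: algebraic multiplicity = 3, geometric multiplicity = 2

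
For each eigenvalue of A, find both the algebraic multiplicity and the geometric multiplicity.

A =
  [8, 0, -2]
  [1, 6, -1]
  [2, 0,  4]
λ = 6: alg = 3, geom = 2

Step 1 — factor the characteristic polynomial to read off the algebraic multiplicities:
  χ_A(x) = (x - 6)^3

Step 2 — compute geometric multiplicities via the rank-nullity identity g(λ) = n − rank(A − λI):
  rank(A − (6)·I) = 1, so dim ker(A − (6)·I) = n − 1 = 2

Summary:
  λ = 6: algebraic multiplicity = 3, geometric multiplicity = 2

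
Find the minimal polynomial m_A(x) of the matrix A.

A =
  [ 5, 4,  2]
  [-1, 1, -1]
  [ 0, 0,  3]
x^2 - 6*x + 9

The characteristic polynomial is χ_A(x) = (x - 3)^3, so the eigenvalues are known. The minimal polynomial is
  m_A(x) = Π_λ (x − λ)^{k_λ}
where k_λ is the size of the *largest* Jordan block for λ (equivalently, the smallest k with (A − λI)^k v = 0 for every generalised eigenvector v of λ).

  λ = 3: largest Jordan block has size 2, contributing (x − 3)^2

So m_A(x) = (x - 3)^2 = x^2 - 6*x + 9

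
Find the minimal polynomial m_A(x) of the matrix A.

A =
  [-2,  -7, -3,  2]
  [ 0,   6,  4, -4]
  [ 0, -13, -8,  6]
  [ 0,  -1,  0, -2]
x^4 + 6*x^3 + 12*x^2 + 8*x

The characteristic polynomial is χ_A(x) = x*(x + 2)^3, so the eigenvalues are known. The minimal polynomial is
  m_A(x) = Π_λ (x − λ)^{k_λ}
where k_λ is the size of the *largest* Jordan block for λ (equivalently, the smallest k with (A − λI)^k v = 0 for every generalised eigenvector v of λ).

  λ = -2: largest Jordan block has size 3, contributing (x + 2)^3
  λ = 0: largest Jordan block has size 1, contributing (x − 0)

So m_A(x) = x*(x + 2)^3 = x^4 + 6*x^3 + 12*x^2 + 8*x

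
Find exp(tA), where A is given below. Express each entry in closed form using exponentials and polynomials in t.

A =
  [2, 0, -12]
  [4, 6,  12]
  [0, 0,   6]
e^{tA} =
  [exp(2*t), 0, -3*exp(6*t) + 3*exp(2*t)]
  [exp(6*t) - exp(2*t), exp(6*t), 3*exp(6*t) - 3*exp(2*t)]
  [0, 0, exp(6*t)]

Strategy: write A = P · J · P⁻¹ where J is a Jordan canonical form, so e^{tA} = P · e^{tJ} · P⁻¹, and e^{tJ} can be computed block-by-block.

A has Jordan form
J =
  [2, 0, 0]
  [0, 6, 0]
  [0, 0, 6]
(up to reordering of blocks).

Per-block formulas:
  For a 1×1 block at λ = 6: exp(t · [6]) = [e^(6t)].
  For a 1×1 block at λ = 2: exp(t · [2]) = [e^(2t)].

After assembling e^{tJ} and conjugating by P, we get:

e^{tA} =
  [exp(2*t), 0, -3*exp(6*t) + 3*exp(2*t)]
  [exp(6*t) - exp(2*t), exp(6*t), 3*exp(6*t) - 3*exp(2*t)]
  [0, 0, exp(6*t)]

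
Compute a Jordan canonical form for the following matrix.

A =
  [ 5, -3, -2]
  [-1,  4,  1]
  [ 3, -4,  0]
J_3(3)

The characteristic polynomial is
  det(x·I − A) = x^3 - 9*x^2 + 27*x - 27 = (x - 3)^3

Eigenvalues and multiplicities (the geometric multiplicity of λ is n − rank(A − λI), which equals the number of Jordan blocks for λ):
  λ = 3: algebraic multiplicity = 3, geometric multiplicity = 1

Determining the block sizes for each eigenvalue:
  λ = 3: one block (gm = 1), so the single block has size am = 3 → block sizes [3]

Assembling the blocks gives a Jordan form
J =
  [3, 1, 0]
  [0, 3, 1]
  [0, 0, 3]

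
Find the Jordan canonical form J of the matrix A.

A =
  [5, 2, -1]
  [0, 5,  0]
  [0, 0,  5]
J_2(5) ⊕ J_1(5)

The characteristic polynomial is
  det(x·I − A) = x^3 - 15*x^2 + 75*x - 125 = (x - 5)^3

Eigenvalues and multiplicities (the geometric multiplicity of λ is n − rank(A − λI), which equals the number of Jordan blocks for λ):
  λ = 5: algebraic multiplicity = 3, geometric multiplicity = 2

Determining the block sizes for each eigenvalue:
  λ = 5: 2 blocks summing to 3 forces exactly one block of size 2 and the rest size 1 → block sizes [2, 1]

Assembling the blocks gives a Jordan form
J =
  [5, 1, 0]
  [0, 5, 0]
  [0, 0, 5]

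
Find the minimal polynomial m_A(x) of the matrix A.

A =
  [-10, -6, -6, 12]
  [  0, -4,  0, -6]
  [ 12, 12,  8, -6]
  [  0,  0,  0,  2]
x^2 + 2*x - 8

The characteristic polynomial is χ_A(x) = (x - 2)^2*(x + 4)^2, so the eigenvalues are known. The minimal polynomial is
  m_A(x) = Π_λ (x − λ)^{k_λ}
where k_λ is the size of the *largest* Jordan block for λ (equivalently, the smallest k with (A − λI)^k v = 0 for every generalised eigenvector v of λ).

  λ = -4: largest Jordan block has size 1, contributing (x + 4)
  λ = 2: largest Jordan block has size 1, contributing (x − 2)

So m_A(x) = (x - 2)*(x + 4) = x^2 + 2*x - 8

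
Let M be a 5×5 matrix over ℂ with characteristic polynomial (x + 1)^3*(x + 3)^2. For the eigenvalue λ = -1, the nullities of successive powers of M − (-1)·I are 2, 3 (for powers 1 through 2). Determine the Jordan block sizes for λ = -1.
Block sizes for λ = -1: [2, 1]

From the dimensions of kernels of powers, the number of Jordan blocks of size at least j is d_j − d_{j−1} where d_j = dim ker(N^j) (with d_0 = 0). Computing the differences gives [2, 1].
The number of blocks of size exactly k is (#blocks of size ≥ k) − (#blocks of size ≥ k + 1), so the partition is: 1 block(s) of size 1, 1 block(s) of size 2.
In nonincreasing order the block sizes are [2, 1].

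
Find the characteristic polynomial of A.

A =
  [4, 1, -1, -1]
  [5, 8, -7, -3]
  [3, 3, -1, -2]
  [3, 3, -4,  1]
x^4 - 12*x^3 + 54*x^2 - 108*x + 81

Expanding det(x·I − A) (e.g. by cofactor expansion or by noting that A is similar to its Jordan form J, which has the same characteristic polynomial as A) gives
  χ_A(x) = x^4 - 12*x^3 + 54*x^2 - 108*x + 81
which factors as (x - 3)^4. The eigenvalues (with algebraic multiplicities) are λ = 3 with multiplicity 4.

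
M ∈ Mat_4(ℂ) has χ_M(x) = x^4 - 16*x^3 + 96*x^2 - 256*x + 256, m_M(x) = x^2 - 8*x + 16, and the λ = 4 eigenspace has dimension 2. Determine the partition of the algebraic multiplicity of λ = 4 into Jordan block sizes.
Block sizes for λ = 4: [2, 2]

Step 1 — from the characteristic polynomial, algebraic multiplicity of λ = 4 is 4. From dim ker(M − (4)·I) = 2, there are exactly 2 Jordan blocks for λ = 4.
Step 2 — from the minimal polynomial, the factor (x − 4)^2 tells us the largest block for λ = 4 has size 2.
Step 3 — with total size 4, 2 blocks, and largest block 2, the block sizes (in nonincreasing order) are [2, 2].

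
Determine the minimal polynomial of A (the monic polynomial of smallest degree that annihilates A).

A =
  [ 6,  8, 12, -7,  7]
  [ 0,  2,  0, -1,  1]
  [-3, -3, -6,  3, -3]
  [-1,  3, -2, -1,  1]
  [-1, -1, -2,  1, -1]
x^2

The characteristic polynomial is χ_A(x) = x^5, so the eigenvalues are known. The minimal polynomial is
  m_A(x) = Π_λ (x − λ)^{k_λ}
where k_λ is the size of the *largest* Jordan block for λ (equivalently, the smallest k with (A − λI)^k v = 0 for every generalised eigenvector v of λ).

  λ = 0: largest Jordan block has size 2, contributing (x − 0)^2

So m_A(x) = x^2 = x^2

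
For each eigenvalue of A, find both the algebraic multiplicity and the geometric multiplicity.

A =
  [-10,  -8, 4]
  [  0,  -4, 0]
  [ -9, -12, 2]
λ = -4: alg = 3, geom = 2

Step 1 — factor the characteristic polynomial to read off the algebraic multiplicities:
  χ_A(x) = (x + 4)^3

Step 2 — compute geometric multiplicities via the rank-nullity identity g(λ) = n − rank(A − λI):
  rank(A − (-4)·I) = 1, so dim ker(A − (-4)·I) = n − 1 = 2

Summary:
  λ = -4: algebraic multiplicity = 3, geometric multiplicity = 2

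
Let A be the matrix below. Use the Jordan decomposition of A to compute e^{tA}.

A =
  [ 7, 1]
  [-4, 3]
e^{tA} =
  [2*t*exp(5*t) + exp(5*t), t*exp(5*t)]
  [-4*t*exp(5*t), -2*t*exp(5*t) + exp(5*t)]

Strategy: write A = P · J · P⁻¹ where J is a Jordan canonical form, so e^{tA} = P · e^{tJ} · P⁻¹, and e^{tJ} can be computed block-by-block.

A has Jordan form
J =
  [5, 1]
  [0, 5]
(up to reordering of blocks).

Per-block formulas:
  For a 2×2 Jordan block J_2(5): exp(t · J_2(5)) = e^(5t)·(I + t·N), where N is the 2×2 nilpotent shift.

After assembling e^{tJ} and conjugating by P, we get:

e^{tA} =
  [2*t*exp(5*t) + exp(5*t), t*exp(5*t)]
  [-4*t*exp(5*t), -2*t*exp(5*t) + exp(5*t)]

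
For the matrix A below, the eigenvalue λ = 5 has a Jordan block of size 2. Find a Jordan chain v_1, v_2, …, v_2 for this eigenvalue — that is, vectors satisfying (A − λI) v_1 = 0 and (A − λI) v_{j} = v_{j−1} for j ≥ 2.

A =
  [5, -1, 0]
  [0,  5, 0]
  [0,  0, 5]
A Jordan chain for λ = 5 of length 2:
v_1 = (-1, 0, 0)ᵀ
v_2 = (0, 1, 0)ᵀ

Let N = A − (5)·I. We want v_2 with N^2 v_2 = 0 but N^1 v_2 ≠ 0; then v_{j-1} := N · v_j for j = 2, …, 2.

Pick v_2 = (0, 1, 0)ᵀ.
Then v_1 = N · v_2 = (-1, 0, 0)ᵀ.

Sanity check: (A − (5)·I) v_1 = (0, 0, 0)ᵀ = 0. ✓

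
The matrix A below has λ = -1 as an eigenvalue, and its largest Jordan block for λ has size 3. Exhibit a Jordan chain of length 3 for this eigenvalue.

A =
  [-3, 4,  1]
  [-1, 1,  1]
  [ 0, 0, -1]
A Jordan chain for λ = -1 of length 3:
v_1 = (2, 1, 0)ᵀ
v_2 = (1, 1, 0)ᵀ
v_3 = (0, 0, 1)ᵀ

Let N = A − (-1)·I. We want v_3 with N^3 v_3 = 0 but N^2 v_3 ≠ 0; then v_{j-1} := N · v_j for j = 3, …, 2.

Pick v_3 = (0, 0, 1)ᵀ.
Then v_2 = N · v_3 = (1, 1, 0)ᵀ.
Then v_1 = N · v_2 = (2, 1, 0)ᵀ.

Sanity check: (A − (-1)·I) v_1 = (0, 0, 0)ᵀ = 0. ✓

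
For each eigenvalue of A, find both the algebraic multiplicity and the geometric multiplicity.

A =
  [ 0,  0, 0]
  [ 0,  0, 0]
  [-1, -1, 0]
λ = 0: alg = 3, geom = 2

Step 1 — factor the characteristic polynomial to read off the algebraic multiplicities:
  χ_A(x) = x^3

Step 2 — compute geometric multiplicities via the rank-nullity identity g(λ) = n − rank(A − λI):
  rank(A − (0)·I) = 1, so dim ker(A − (0)·I) = n − 1 = 2

Summary:
  λ = 0: algebraic multiplicity = 3, geometric multiplicity = 2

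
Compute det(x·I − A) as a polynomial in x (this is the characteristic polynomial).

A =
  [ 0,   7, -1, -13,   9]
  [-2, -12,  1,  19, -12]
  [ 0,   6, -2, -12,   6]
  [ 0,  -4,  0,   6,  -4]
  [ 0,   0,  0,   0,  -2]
x^5 + 10*x^4 + 40*x^3 + 80*x^2 + 80*x + 32

Expanding det(x·I − A) (e.g. by cofactor expansion or by noting that A is similar to its Jordan form J, which has the same characteristic polynomial as A) gives
  χ_A(x) = x^5 + 10*x^4 + 40*x^3 + 80*x^2 + 80*x + 32
which factors as (x + 2)^5. The eigenvalues (with algebraic multiplicities) are λ = -2 with multiplicity 5.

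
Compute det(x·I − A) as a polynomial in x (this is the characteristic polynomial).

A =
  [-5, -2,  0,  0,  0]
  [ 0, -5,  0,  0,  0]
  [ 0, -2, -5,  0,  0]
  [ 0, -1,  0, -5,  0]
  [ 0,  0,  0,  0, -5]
x^5 + 25*x^4 + 250*x^3 + 1250*x^2 + 3125*x + 3125

Expanding det(x·I − A) (e.g. by cofactor expansion or by noting that A is similar to its Jordan form J, which has the same characteristic polynomial as A) gives
  χ_A(x) = x^5 + 25*x^4 + 250*x^3 + 1250*x^2 + 3125*x + 3125
which factors as (x + 5)^5. The eigenvalues (with algebraic multiplicities) are λ = -5 with multiplicity 5.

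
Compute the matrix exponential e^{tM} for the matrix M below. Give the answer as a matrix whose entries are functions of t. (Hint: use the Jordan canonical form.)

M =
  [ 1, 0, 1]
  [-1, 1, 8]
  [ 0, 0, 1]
e^{tM} =
  [exp(t), 0, t*exp(t)]
  [-t*exp(t), exp(t), -t^2*exp(t)/2 + 8*t*exp(t)]
  [0, 0, exp(t)]

Strategy: write M = P · J · P⁻¹ where J is a Jordan canonical form, so e^{tM} = P · e^{tJ} · P⁻¹, and e^{tJ} can be computed block-by-block.

M has Jordan form
J =
  [1, 1, 0]
  [0, 1, 1]
  [0, 0, 1]
(up to reordering of blocks).

Per-block formulas:
  For a 3×3 Jordan block J_3(1): exp(t · J_3(1)) = e^(1t)·(I + t·N + (t^2/2)·N^2), where N is the 3×3 nilpotent shift.

After assembling e^{tJ} and conjugating by P, we get:

e^{tM} =
  [exp(t), 0, t*exp(t)]
  [-t*exp(t), exp(t), -t^2*exp(t)/2 + 8*t*exp(t)]
  [0, 0, exp(t)]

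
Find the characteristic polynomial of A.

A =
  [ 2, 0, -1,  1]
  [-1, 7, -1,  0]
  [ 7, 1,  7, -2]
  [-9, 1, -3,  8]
x^4 - 24*x^3 + 216*x^2 - 864*x + 1296

Expanding det(x·I − A) (e.g. by cofactor expansion or by noting that A is similar to its Jordan form J, which has the same characteristic polynomial as A) gives
  χ_A(x) = x^4 - 24*x^3 + 216*x^2 - 864*x + 1296
which factors as (x - 6)^4. The eigenvalues (with algebraic multiplicities) are λ = 6 with multiplicity 4.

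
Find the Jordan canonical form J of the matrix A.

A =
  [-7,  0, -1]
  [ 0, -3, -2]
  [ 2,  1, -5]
J_3(-5)

The characteristic polynomial is
  det(x·I − A) = x^3 + 15*x^2 + 75*x + 125 = (x + 5)^3

Eigenvalues and multiplicities (the geometric multiplicity of λ is n − rank(A − λI), which equals the number of Jordan blocks for λ):
  λ = -5: algebraic multiplicity = 3, geometric multiplicity = 1

Determining the block sizes for each eigenvalue:
  λ = -5: one block (gm = 1), so the single block has size am = 3 → block sizes [3]

Assembling the blocks gives a Jordan form
J =
  [-5,  1,  0]
  [ 0, -5,  1]
  [ 0,  0, -5]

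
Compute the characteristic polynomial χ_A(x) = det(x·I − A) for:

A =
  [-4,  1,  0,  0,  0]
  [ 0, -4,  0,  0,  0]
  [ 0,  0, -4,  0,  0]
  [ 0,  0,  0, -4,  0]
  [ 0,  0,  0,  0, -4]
x^5 + 20*x^4 + 160*x^3 + 640*x^2 + 1280*x + 1024

Expanding det(x·I − A) (e.g. by cofactor expansion or by noting that A is similar to its Jordan form J, which has the same characteristic polynomial as A) gives
  χ_A(x) = x^5 + 20*x^4 + 160*x^3 + 640*x^2 + 1280*x + 1024
which factors as (x + 4)^5. The eigenvalues (with algebraic multiplicities) are λ = -4 with multiplicity 5.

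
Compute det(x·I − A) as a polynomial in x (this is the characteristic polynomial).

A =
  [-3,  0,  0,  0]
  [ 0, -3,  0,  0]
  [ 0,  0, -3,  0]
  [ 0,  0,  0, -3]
x^4 + 12*x^3 + 54*x^2 + 108*x + 81

Expanding det(x·I − A) (e.g. by cofactor expansion or by noting that A is similar to its Jordan form J, which has the same characteristic polynomial as A) gives
  χ_A(x) = x^4 + 12*x^3 + 54*x^2 + 108*x + 81
which factors as (x + 3)^4. The eigenvalues (with algebraic multiplicities) are λ = -3 with multiplicity 4.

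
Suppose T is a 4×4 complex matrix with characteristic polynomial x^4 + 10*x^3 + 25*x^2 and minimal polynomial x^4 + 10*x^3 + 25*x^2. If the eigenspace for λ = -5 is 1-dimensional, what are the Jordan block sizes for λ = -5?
Block sizes for λ = -5: [2]

Step 1 — from the characteristic polynomial, algebraic multiplicity of λ = -5 is 2. From dim ker(T − (-5)·I) = 1, there are exactly 1 Jordan blocks for λ = -5.
Step 2 — from the minimal polynomial, the factor (x + 5)^2 tells us the largest block for λ = -5 has size 2.
Step 3 — with total size 2, 1 blocks, and largest block 2, the block sizes (in nonincreasing order) are [2].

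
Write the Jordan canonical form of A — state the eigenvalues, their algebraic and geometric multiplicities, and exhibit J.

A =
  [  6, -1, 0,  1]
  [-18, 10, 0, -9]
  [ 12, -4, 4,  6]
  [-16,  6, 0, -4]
J_3(4) ⊕ J_1(4)

The characteristic polynomial is
  det(x·I − A) = x^4 - 16*x^3 + 96*x^2 - 256*x + 256 = (x - 4)^4

Eigenvalues and multiplicities (the geometric multiplicity of λ is n − rank(A − λI), which equals the number of Jordan blocks for λ):
  λ = 4: algebraic multiplicity = 4, geometric multiplicity = 2

Determining the block sizes for each eigenvalue:
  λ = 4: with am = 4 and gm = 2, the partition is not yet determined (e.g. several partitions of 4 into 2 parts exist). Let N = A − (4)·I. Computing rank(N^1) = 2, rank(N^2) = 1, rank(N^3) = 0; the number of blocks of size ≥ j is rank(N^{j−1}) − rank(N^j), giving [2, 1, 1]. So we have 1 block(s) of size 3, 1 block(s) of size 1 → block sizes [3, 1]

Assembling the blocks gives a Jordan form
J =
  [4, 1, 0, 0]
  [0, 4, 1, 0]
  [0, 0, 4, 0]
  [0, 0, 0, 4]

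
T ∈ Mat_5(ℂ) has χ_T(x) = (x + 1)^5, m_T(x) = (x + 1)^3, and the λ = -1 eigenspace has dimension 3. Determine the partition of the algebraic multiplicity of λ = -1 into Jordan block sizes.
Block sizes for λ = -1: [3, 1, 1]

Step 1 — from the characteristic polynomial, algebraic multiplicity of λ = -1 is 5. From dim ker(T − (-1)·I) = 3, there are exactly 3 Jordan blocks for λ = -1.
Step 2 — from the minimal polynomial, the factor (x + 1)^3 tells us the largest block for λ = -1 has size 3.
Step 3 — with total size 5, 3 blocks, and largest block 3, the block sizes (in nonincreasing order) are [3, 1, 1].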